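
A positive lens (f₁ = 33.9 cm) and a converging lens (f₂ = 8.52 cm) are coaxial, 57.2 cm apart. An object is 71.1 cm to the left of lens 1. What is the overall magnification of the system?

m = -0.482

Lens 1: 1/d_i1 = 1/(33.9) − 1/(71.1) = 0.01543, so d_i1 = 64.79 cm; m₁ = −d_i1/d_o1 = -0.9113.
d_o2 = 57.2 − (64.79) = -7.590 cm (virtual object).
Lens 2: 1/d_i2 = 1/(8.52) − 1/(-7.590) = 0.2491, so d_i2 = 4.014 cm; m₂ = −d_i2/d_o2 = +0.5289.
m = m₁·m₂ = (-0.9113)(+0.5289) = -0.482.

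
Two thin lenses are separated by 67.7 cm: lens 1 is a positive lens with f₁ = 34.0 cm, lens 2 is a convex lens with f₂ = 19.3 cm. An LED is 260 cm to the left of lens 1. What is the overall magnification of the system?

Lens 1: 1/d_i1 = 1/(34.0) − 1/(260) = 0.02557, so d_i1 = 39.12 cm; m₁ = −d_i1/d_o1 = -0.1505.
d_o2 = 67.7 − (39.12) = 28.58 cm.
Lens 2: 1/d_i2 = 1/(19.3) − 1/(28.58) = 0.01682, so d_i2 = 59.44 cm; m₂ = −d_i2/d_o2 = -2.080.
m = m₁·m₂ = (-0.1505)(-2.080) = +0.313.

m = +0.313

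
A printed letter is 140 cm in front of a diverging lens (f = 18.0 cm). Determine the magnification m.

For a diverging lens, f = -18.0 cm.
1/d_i = 1/f − 1/d_o = 1/(-18.00) − 1/(140) = -0.06270, so d_i = -15.95 cm.
m = −d_i/d_o = −(-15.95)/(140) = +0.114.
The image is virtual, upright and reduced, on the same side as the object.

m = +0.114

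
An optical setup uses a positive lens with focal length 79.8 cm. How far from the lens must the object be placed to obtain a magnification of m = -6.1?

92.9 cm

m = −d_i/d_o ⇒ d_i = −m·d_o.
1/f = 1/d_o + 1/d_i = 1/d_o − 1/(m·d_o) = (1 − 1/m)/d_o, so d_o = f(1 − 1/m) = (79.80)(1 − 1/(-6.1)) = 92.9 cm.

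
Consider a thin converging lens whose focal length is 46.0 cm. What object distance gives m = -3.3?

59.9 cm

m = −d_i/d_o ⇒ d_i = −m·d_o.
1/f = 1/d_o + 1/d_i = 1/d_o − 1/(m·d_o) = (1 − 1/m)/d_o, so d_o = f(1 − 1/m) = (46.00)(1 − 1/(-3.3)) = 59.9 cm.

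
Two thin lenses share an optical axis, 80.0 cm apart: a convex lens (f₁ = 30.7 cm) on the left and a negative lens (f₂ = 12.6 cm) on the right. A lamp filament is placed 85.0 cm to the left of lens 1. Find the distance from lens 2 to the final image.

Lens 1: 1/d_i1 = 1/f₁ − 1/d_o1 = 1/(30.7) − 1/(85.0) = 0.02081, so d_i1 = 48.06 cm.
The intermediate image is 48.06 cm to the right of lens 1, which is 80.0 − (48.06) = 31.94 cm to the left of lens 2, so d_o2 = +31.94 cm.
Lens 2 is diverging, so f₂ = −12.6 cm.
Lens 2: 1/d_i2 = 1/f₂ − 1/d_o2 = 1/(-12.6) − 1/(31.94) = -0.1107, so d_i2 = -9.04 cm.
The final image is virtual, 9.04 cm to the left of lens 2 (overall magnification ≈ -0.16).

9.04 cm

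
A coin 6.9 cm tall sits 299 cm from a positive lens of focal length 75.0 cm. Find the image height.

2.31 cm

1/d_i = 1/f − 1/d_o = 1/(75.00) − 1/(299) = 0.009989, so d_i = 100.1 cm.
m = −d_i/d_o = -0.3348.
|h_i| = |m|·h_o = 0.3348 × 6.9 = 2.31 cm. The image is real, inverted and reduced, on the far side of the lens.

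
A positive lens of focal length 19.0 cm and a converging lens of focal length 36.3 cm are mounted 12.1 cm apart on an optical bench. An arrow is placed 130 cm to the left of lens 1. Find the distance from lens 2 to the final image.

7.93 cm

Lens 1: 1/d_i1 = 1/f₁ − 1/d_o1 = 1/(19.0) − 1/(130) = 0.04494, so d_i1 = 22.25 cm.
The intermediate image is 22.25 cm to the right of lens 1, which lies 10.15 cm to the right of lens 2 — a virtual object — so d_o2 = −10.15 cm.
Lens 2: 1/d_i2 = 1/f₂ − 1/d_o2 = 1/(36.3) − 1/(-10.15) = 0.1261, so d_i2 = 7.93 cm.
The final image is real, 7.93 cm to the right of lens 2 (overall magnification ≈ -0.13).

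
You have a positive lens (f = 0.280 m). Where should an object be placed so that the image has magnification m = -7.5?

0.317 m

m = −d_i/d_o ⇒ d_i = −m·d_o.
1/f = 1/d_o + 1/d_i = 1/d_o − 1/(m·d_o) = (1 − 1/m)/d_o, so d_o = f(1 − 1/m) = (0.2800)(1 − 1/(-7.5)) = 0.317 m.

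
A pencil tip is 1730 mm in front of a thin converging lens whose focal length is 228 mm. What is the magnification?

m = -0.152

1/d_i = 1/f − 1/d_o = 1/(228.0) − 1/(1730) = 0.003808, so d_i = 262.6 mm.
m = −d_i/d_o = −(262.6)/(1730) = -0.152.
The image is real, inverted and reduced, on the far side of the lens.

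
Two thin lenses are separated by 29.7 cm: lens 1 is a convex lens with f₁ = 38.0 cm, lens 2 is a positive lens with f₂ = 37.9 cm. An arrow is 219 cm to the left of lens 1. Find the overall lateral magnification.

m = -0.147

Lens 1: 1/d_i1 = 1/(38.0) − 1/(219) = 0.02175, so d_i1 = 45.98 cm; m₁ = −d_i1/d_o1 = -0.2100.
d_o2 = 29.7 − (45.98) = -16.28 cm (virtual object).
Lens 2: 1/d_i2 = 1/(37.9) − 1/(-16.28) = 0.08781, so d_i2 = 11.39 cm; m₂ = −d_i2/d_o2 = +0.6995.
m = m₁·m₂ = (-0.2100)(+0.6995) = -0.147.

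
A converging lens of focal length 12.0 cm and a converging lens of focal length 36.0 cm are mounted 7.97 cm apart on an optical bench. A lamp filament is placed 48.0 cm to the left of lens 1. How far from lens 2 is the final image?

6.57 cm

Lens 1: 1/d_i1 = 1/f₁ − 1/d_o1 = 1/(12.0) − 1/(48.0) = 0.06250, so d_i1 = 16.00 cm.
The intermediate image is 16.00 cm to the right of lens 1, which lies 8.030 cm to the right of lens 2 — a virtual object — so d_o2 = −8.030 cm.
Lens 2: 1/d_i2 = 1/f₂ − 1/d_o2 = 1/(36.0) − 1/(-8.030) = 0.1523, so d_i2 = 6.57 cm.
The final image is real, 6.57 cm to the right of lens 2 (overall magnification ≈ -0.27).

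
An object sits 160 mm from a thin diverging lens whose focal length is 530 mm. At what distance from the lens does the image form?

For a diverging lens, f = -530 mm.
Lens equation: 1/s_i = 1/f − 1/s_o = 1/(-530.0) − 1/(160) = -0.001887 − 0.006250 = -0.008137, so s_i = -123 mm.
The image is virtual, upright and reduced, on the same side as the object.

123 mm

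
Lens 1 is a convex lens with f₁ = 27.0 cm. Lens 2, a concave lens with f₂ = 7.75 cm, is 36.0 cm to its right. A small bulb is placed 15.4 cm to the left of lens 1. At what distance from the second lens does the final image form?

7.00 cm

Lens 1: 1/d_i1 = 1/f₁ − 1/d_o1 = 1/(27.0) − 1/(15.4) = -0.02790, so d_i1 = -35.84 cm.
The intermediate image is 35.84 cm to the left of lens 1 (virtual), which is 36.0 − (-35.84) = 71.84 cm to the left of lens 2, so d_o2 = +71.84 cm.
Lens 2 is diverging, so f₂ = −7.75 cm.
Lens 2: 1/d_i2 = 1/f₂ − 1/d_o2 = 1/(-7.75) − 1/(71.84) = -0.1430, so d_i2 = -7.00 cm.
The final image is virtual, 7.00 cm to the left of lens 2 (overall magnification ≈ 0.23).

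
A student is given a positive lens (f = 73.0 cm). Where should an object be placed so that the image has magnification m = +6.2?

m = −d_i/d_o ⇒ d_i = −m·d_o.
1/f = 1/d_o + 1/d_i = 1/d_o − 1/(m·d_o) = (1 − 1/m)/d_o, so d_o = f(1 − 1/m) = (73.00)(1 − 1/(+6.2)) = 61.2 cm.

61.2 cm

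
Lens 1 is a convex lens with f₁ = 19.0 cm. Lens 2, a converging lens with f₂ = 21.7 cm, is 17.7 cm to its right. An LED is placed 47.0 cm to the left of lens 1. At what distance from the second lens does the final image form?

8.58 cm

Lens 1: 1/d_i1 = 1/f₁ − 1/d_o1 = 1/(19.0) − 1/(47.0) = 0.03135, so d_i1 = 31.89 cm.
The intermediate image is 31.89 cm to the right of lens 1, which lies 14.19 cm to the right of lens 2 — a virtual object — so d_o2 = −14.19 cm.
Lens 2: 1/d_i2 = 1/f₂ − 1/d_o2 = 1/(21.7) − 1/(-14.19) = 0.1166, so d_i2 = 8.58 cm.
The final image is real, 8.58 cm to the right of lens 2 (overall magnification ≈ -0.41).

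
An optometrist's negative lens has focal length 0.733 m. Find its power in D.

For a negative lens, f = −0.733 m.
P = 1/f = 1/(-0.733 m) = -1.36 D.

P = -1.36 D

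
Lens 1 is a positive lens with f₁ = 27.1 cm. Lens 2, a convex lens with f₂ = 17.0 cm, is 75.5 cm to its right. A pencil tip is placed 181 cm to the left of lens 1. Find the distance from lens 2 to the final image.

Lens 1: 1/d_i1 = 1/f₁ − 1/d_o1 = 1/(27.1) − 1/(181) = 0.03138, so d_i1 = 31.87 cm.
The intermediate image is 31.87 cm to the right of lens 1, which is 75.5 − (31.87) = 43.63 cm to the left of lens 2, so d_o2 = +43.63 cm.
Lens 2: 1/d_i2 = 1/f₂ − 1/d_o2 = 1/(17.0) − 1/(43.63) = 0.03590, so d_i2 = 27.9 cm.
The final image is real, 27.9 cm to the right of lens 2 (overall magnification ≈ 0.11).

27.9 cm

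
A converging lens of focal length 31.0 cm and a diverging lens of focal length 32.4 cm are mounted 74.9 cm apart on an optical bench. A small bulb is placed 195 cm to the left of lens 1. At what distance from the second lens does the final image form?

17.5 cm

Lens 1: 1/d_i1 = 1/f₁ − 1/d_o1 = 1/(31.0) − 1/(195) = 0.02713, so d_i1 = 36.86 cm.
The intermediate image is 36.86 cm to the right of lens 1, which is 74.9 − (36.86) = 38.04 cm to the left of lens 2, so d_o2 = +38.04 cm.
Lens 2 is diverging, so f₂ = −32.4 cm.
Lens 2: 1/d_i2 = 1/f₂ − 1/d_o2 = 1/(-32.4) − 1/(38.04) = -0.05715, so d_i2 = -17.5 cm.
The final image is virtual, 17.5 cm to the left of lens 2 (overall magnification ≈ -0.087).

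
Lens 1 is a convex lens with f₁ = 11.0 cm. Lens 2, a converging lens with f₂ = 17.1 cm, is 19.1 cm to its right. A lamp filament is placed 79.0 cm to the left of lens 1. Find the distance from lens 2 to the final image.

Lens 1: 1/d_i1 = 1/f₁ − 1/d_o1 = 1/(11.0) − 1/(79.0) = 0.07825, so d_i1 = 12.78 cm.
The intermediate image is 12.78 cm to the right of lens 1, which is 19.1 − (12.78) = 6.320 cm to the left of lens 2, so d_o2 = +6.320 cm.
Lens 2: 1/d_i2 = 1/f₂ − 1/d_o2 = 1/(17.1) − 1/(6.320) = -0.09975, so d_i2 = -10.0 cm.
The final image is virtual, 10.0 cm to the left of lens 2 (overall magnification ≈ -0.26).

10.0 cm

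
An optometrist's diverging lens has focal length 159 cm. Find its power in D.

For a diverging lens, f = −159 cm.
f = -159 cm = -1.59 m.
P = 1/f = 1/(-1.59 m) = -0.629 D.

P = -0.629 D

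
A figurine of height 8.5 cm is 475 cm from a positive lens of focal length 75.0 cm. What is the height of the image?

1/d_i = 1/f − 1/d_o = 1/(75.00) − 1/(475) = 0.01123, so d_i = 89.06 cm.
m = −d_i/d_o = -0.1875.
|h_i| = |m|·h_o = 0.1875 × 8.5 = 1.59 cm. The image is real, inverted and reduced, on the far side of the lens.

1.59 cm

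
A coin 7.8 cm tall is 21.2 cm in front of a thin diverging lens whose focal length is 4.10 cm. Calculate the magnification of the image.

For a diverging lens, f = -4.10 cm.
1/d_i = 1/f − 1/d_o = 1/(-4.100) − 1/(21.2) = -0.2911, so d_i = -3.436 cm.
m = −d_i/d_o = −(-3.436)/(21.2) = +0.162.
The image is virtual, upright and reduced, on the same side as the object.

m = +0.162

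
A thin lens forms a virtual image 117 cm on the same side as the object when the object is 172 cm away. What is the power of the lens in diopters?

P = -0.273 D

Virtual image ⇒ d_i = −117 cm.
1/f = 1/d_o + 1/d_i = 1/(172) + 1/(-117) = -0.002733 cm⁻¹.
f = -365.9 cm = -3.659 m, so P = 1/f = -0.273 D.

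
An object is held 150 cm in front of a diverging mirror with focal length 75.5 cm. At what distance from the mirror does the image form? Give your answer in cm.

For a diverging mirror, f = -75.5 cm.
Mirror equation: 1/s_i = 1/f − 1/s_o = 1/(-75.50) − 1/(150) = -0.01325 − 0.006667 = -0.01991, so s_i = -50.2 cm.
The image is virtual, upright and reduced, behind the mirror.

50.2 cm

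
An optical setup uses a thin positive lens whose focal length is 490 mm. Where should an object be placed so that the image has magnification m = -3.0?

m = −d_i/d_o ⇒ d_i = −m·d_o.
1/f = 1/d_o + 1/d_i = 1/d_o − 1/(m·d_o) = (1 − 1/m)/d_o, so d_o = f(1 − 1/m) = (490.0)(1 − 1/(-3.0)) = 653 mm.

653 mm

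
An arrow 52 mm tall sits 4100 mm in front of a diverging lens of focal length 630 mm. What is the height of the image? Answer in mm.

6.93 mm

For a diverging lens, f = -630 mm.
1/d_i = 1/f − 1/d_o = 1/(-630.0) − 1/(4100) = -0.001831, so d_i = -546.1 mm.
m = −d_i/d_o = +0.1332.
|h_i| = |m|·h_o = 0.1332 × 52 = 6.93 mm. The image is virtual, upright and reduced, on the same side as the object.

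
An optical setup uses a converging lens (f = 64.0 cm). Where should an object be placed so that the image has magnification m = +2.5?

38.4 cm

m = −d_i/d_o ⇒ d_i = −m·d_o.
1/f = 1/d_o + 1/d_i = 1/d_o − 1/(m·d_o) = (1 − 1/m)/d_o, so d_o = f(1 − 1/m) = (64.00)(1 − 1/(+2.5)) = 38.4 cm.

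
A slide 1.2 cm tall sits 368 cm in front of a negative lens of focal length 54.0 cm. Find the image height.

For a negative lens, f = -54.0 cm.
1/d_i = 1/f − 1/d_o = 1/(-54.00) − 1/(368) = -0.02124, so d_i = -47.09 cm.
m = −d_i/d_o = +0.1280.
|h_i| = |m|·h_o = 0.1280 × 1.2 = 0.154 cm. The image is virtual, upright and reduced, on the same side as the object.

0.154 cm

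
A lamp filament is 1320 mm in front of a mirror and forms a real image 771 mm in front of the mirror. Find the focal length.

Real image ⇒ d_i = +771 mm.
1/f = 1/d_o + 1/d_i = 1/(1320) + 1/(771) = 0.002055, so f = 487 mm.
Since f is positive, the mirror is concave.

f = 487 mm (concave)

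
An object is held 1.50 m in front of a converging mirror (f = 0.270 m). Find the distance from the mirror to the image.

0.329 m

Mirror equation: 1/v = 1/f − 1/u = 1/(0.2700) − 1/(1.50) = 3.704 − 0.6667 = 3.037, so v = 0.329 m.
The image is real, inverted and reduced, in front of the mirror.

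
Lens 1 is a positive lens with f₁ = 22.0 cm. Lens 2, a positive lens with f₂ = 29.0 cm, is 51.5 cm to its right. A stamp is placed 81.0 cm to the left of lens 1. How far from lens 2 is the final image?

80.2 cm

Lens 1: 1/d_i1 = 1/f₁ − 1/d_o1 = 1/(22.0) − 1/(81.0) = 0.03311, so d_i1 = 30.20 cm.
The intermediate image is 30.20 cm to the right of lens 1, which is 51.5 − (30.20) = 21.30 cm to the left of lens 2, so d_o2 = +21.30 cm.
Lens 2: 1/d_i2 = 1/f₂ − 1/d_o2 = 1/(29.0) − 1/(21.30) = -0.01247, so d_i2 = -80.2 cm.
The final image is virtual, 80.2 cm to the left of lens 2 (overall magnification ≈ -1.4).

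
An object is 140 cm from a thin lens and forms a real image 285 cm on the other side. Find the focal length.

Real image ⇒ d_i = +285 cm.
1/f = 1/d_o + 1/d_i = 1/(140) + 1/(285) = 0.01065, so f = 93.9 cm.
Since f is positive, the thin lens is converging.

f = 93.9 cm (converging)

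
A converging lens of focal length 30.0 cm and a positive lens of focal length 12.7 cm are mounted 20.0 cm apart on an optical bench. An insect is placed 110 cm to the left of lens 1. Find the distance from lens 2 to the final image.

7.95 cm

Lens 1: 1/d_i1 = 1/f₁ − 1/d_o1 = 1/(30.0) − 1/(110) = 0.02424, so d_i1 = 41.25 cm.
The intermediate image is 41.25 cm to the right of lens 1, which lies 21.25 cm to the right of lens 2 — a virtual object — so d_o2 = −21.25 cm.
Lens 2: 1/d_i2 = 1/f₂ − 1/d_o2 = 1/(12.7) − 1/(-21.25) = 0.1258, so d_i2 = 7.95 cm.
The final image is real, 7.95 cm to the right of lens 2 (overall magnification ≈ -0.14).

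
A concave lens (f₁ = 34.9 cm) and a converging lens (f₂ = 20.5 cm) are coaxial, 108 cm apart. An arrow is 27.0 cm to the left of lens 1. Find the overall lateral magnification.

f₁ = −34.9 cm (diverging).
Lens 1: 1/d_i1 = 1/(-34.9) − 1/(27.0) = -0.06569, so d_i1 = -15.22 cm; m₁ = −d_i1/d_o1 = +0.5637.
d_o2 = 108 − (-15.22) = 123.2 cm.
Lens 2: 1/d_i2 = 1/(20.5) − 1/(123.2) = 0.04066, so d_i2 = 24.59 cm; m₂ = −d_i2/d_o2 = -0.1996.
m = m₁·m₂ = (+0.5637)(-0.1996) = -0.113.

m = -0.113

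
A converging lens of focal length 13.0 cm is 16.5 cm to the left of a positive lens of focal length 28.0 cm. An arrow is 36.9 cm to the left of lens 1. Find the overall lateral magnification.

Lens 1: 1/d_i1 = 1/(13.0) − 1/(36.9) = 0.04982, so d_i1 = 20.07 cm; m₁ = −d_i1/d_o1 = -0.5439.
d_o2 = 16.5 − (20.07) = -3.570 cm (virtual object).
Lens 2: 1/d_i2 = 1/(28.0) − 1/(-3.570) = 0.3158, so d_i2 = 3.166 cm; m₂ = −d_i2/d_o2 = +0.8869.
m = m₁·m₂ = (-0.5439)(+0.8869) = -0.482.

m = -0.482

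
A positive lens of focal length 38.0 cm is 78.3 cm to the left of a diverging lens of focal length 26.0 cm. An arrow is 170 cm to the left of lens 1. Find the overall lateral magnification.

m = -0.135

Lens 1: 1/d_i1 = 1/(38.0) − 1/(170) = 0.02043, so d_i1 = 48.94 cm; m₁ = −d_i1/d_o1 = -0.2879.
d_o2 = 78.3 − (48.94) = 29.36 cm.
f₂ = −26.0 cm (diverging).
Lens 2: 1/d_i2 = 1/(-26.0) − 1/(29.36) = -0.07252, so d_i2 = -13.79 cm; m₂ = −d_i2/d_o2 = +0.4697.
m = m₁·m₂ = (-0.2879)(+0.4697) = -0.135.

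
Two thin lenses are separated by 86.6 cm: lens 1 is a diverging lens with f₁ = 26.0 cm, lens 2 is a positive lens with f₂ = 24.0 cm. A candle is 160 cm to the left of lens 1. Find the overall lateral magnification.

f₁ = −26.0 cm (diverging).
Lens 1: 1/d_i1 = 1/(-26.0) − 1/(160) = -0.04471, so d_i1 = -22.37 cm; m₁ = −d_i1/d_o1 = +0.1398.
d_o2 = 86.6 − (-22.37) = 109.0 cm.
Lens 2: 1/d_i2 = 1/(24.0) − 1/(109.0) = 0.03249, so d_i2 = 30.78 cm; m₂ = −d_i2/d_o2 = -0.2824.
m = m₁·m₂ = (+0.1398)(-0.2824) = -0.0395.

m = -0.0395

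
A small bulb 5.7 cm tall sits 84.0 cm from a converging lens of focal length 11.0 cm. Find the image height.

0.859 cm

1/d_i = 1/f − 1/d_o = 1/(11.00) − 1/(84.0) = 0.07900, so d_i = 12.66 cm.
m = −d_i/d_o = -0.1507.
|h_i| = |m|·h_o = 0.1507 × 5.7 = 0.859 cm. The image is real, inverted and reduced, on the far side of the lens.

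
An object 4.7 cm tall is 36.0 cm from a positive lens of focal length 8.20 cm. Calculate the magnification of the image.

1/d_i = 1/f − 1/d_o = 1/(8.200) − 1/(36.0) = 0.09417, so d_i = 10.62 cm.
m = −d_i/d_o = −(10.62)/(36.0) = -0.295.
The image is real, inverted and reduced, on the far side of the lens.

m = -0.295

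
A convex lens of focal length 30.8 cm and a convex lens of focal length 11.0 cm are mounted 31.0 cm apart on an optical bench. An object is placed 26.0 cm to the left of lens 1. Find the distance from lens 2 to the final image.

Lens 1: 1/d_i1 = 1/f₁ − 1/d_o1 = 1/(30.8) − 1/(26.0) = -0.005994, so d_i1 = -166.8 cm.
The intermediate image is 166.8 cm to the left of lens 1 (virtual), which is 31.0 − (-166.8) = 197.8 cm to the left of lens 2, so d_o2 = +197.8 cm.
Lens 2: 1/d_i2 = 1/f₂ − 1/d_o2 = 1/(11.0) − 1/(197.8) = 0.08585, so d_i2 = 11.6 cm.
The final image is real, 11.6 cm to the right of lens 2 (overall magnification ≈ -0.38).

11.6 cm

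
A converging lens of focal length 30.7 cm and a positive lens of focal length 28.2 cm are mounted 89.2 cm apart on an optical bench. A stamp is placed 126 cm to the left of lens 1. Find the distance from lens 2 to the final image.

Lens 1: 1/d_i1 = 1/f₁ − 1/d_o1 = 1/(30.7) − 1/(126) = 0.02464, so d_i1 = 40.59 cm.
The intermediate image is 40.59 cm to the right of lens 1, which is 89.2 − (40.59) = 48.61 cm to the left of lens 2, so d_o2 = +48.61 cm.
Lens 2: 1/d_i2 = 1/f₂ − 1/d_o2 = 1/(28.2) − 1/(48.61) = 0.01489, so d_i2 = 67.2 cm.
The final image is real, 67.2 cm to the right of lens 2 (overall magnification ≈ 0.45).

67.2 cm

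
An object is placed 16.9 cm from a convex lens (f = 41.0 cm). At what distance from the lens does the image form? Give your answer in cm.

Thin-lens equation: 1/q = 1/f − 1/p = 1/(41.00) − 1/(16.9) = 0.02439 − 0.05917 = -0.03478, so q = -28.8 cm.
The image is virtual, upright and enlarged, on the same side as the object.

28.8 cm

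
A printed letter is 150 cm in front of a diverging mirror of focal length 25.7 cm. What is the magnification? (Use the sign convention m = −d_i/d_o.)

For a diverging mirror, f = -25.7 cm.
1/d_i = 1/f − 1/d_o = 1/(-25.70) − 1/(150) = -0.04558, so d_i = -21.94 cm.
m = −d_i/d_o = −(-21.94)/(150) = +0.146.
The image is virtual, upright and reduced, behind the mirror.

m = +0.146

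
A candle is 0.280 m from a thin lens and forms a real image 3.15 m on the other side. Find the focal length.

f = 0.257 m (converging)

Real image ⇒ d_i = +3.15 m.
1/f = 1/d_o + 1/d_i = 1/(0.280) + 1/(3.15) = 3.889, so f = 0.257 m.
Since f is positive, the thin lens is converging.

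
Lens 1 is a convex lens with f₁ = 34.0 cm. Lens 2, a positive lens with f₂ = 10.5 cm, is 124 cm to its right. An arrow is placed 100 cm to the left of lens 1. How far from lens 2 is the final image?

Lens 1: 1/d_i1 = 1/f₁ − 1/d_o1 = 1/(34.0) − 1/(100) = 0.01941, so d_i1 = 51.52 cm.
The intermediate image is 51.52 cm to the right of lens 1, which is 124 − (51.52) = 72.48 cm to the left of lens 2, so d_o2 = +72.48 cm.
Lens 2: 1/d_i2 = 1/f₂ − 1/d_o2 = 1/(10.5) − 1/(72.48) = 0.08144, so d_i2 = 12.3 cm.
The final image is real, 12.3 cm to the right of lens 2 (overall magnification ≈ 0.087).

12.3 cm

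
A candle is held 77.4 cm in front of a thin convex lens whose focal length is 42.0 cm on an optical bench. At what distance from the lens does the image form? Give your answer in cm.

Thin-lens equation: 1/q = 1/f − 1/p = 1/(42.00) − 1/(77.4) = 0.02381 − 0.01292 = 0.01089, so q = 91.8 cm.
The image is real, inverted and enlarged, on the far side of the lens.

91.8 cm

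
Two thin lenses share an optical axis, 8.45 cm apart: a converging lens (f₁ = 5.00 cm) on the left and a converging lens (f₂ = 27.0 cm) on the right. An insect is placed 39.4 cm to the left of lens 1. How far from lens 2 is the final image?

Lens 1: 1/d_i1 = 1/f₁ − 1/d_o1 = 1/(5.00) − 1/(39.4) = 0.1746, so d_i1 = 5.727 cm.
The intermediate image is 5.727 cm to the right of lens 1, which is 8.45 − (5.727) = 2.723 cm to the left of lens 2, so d_o2 = +2.723 cm.
Lens 2: 1/d_i2 = 1/f₂ − 1/d_o2 = 1/(27.0) − 1/(2.723) = -0.3302, so d_i2 = -3.03 cm.
The final image is virtual, 3.03 cm to the left of lens 2 (overall magnification ≈ -0.16).

3.03 cm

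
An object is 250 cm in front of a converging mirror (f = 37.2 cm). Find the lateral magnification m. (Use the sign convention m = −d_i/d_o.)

m = -0.175

1/d_i = 1/f − 1/d_o = 1/(37.20) − 1/(250) = 0.02288, so d_i = 43.70 cm.
m = −d_i/d_o = −(43.70)/(250) = -0.175.
The image is real, inverted and reduced, in front of the mirror.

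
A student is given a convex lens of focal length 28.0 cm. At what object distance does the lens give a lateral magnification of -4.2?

m = −d_i/d_o ⇒ d_i = −m·d_o.
1/f = 1/d_o + 1/d_i = 1/d_o − 1/(m·d_o) = (1 − 1/m)/d_o, so d_o = f(1 − 1/m) = (28.00)(1 − 1/(-4.2)) = 34.7 cm.

34.7 cm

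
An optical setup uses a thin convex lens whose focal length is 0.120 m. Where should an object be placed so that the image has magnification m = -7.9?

0.135 m

m = −d_i/d_o ⇒ d_i = −m·d_o.
1/f = 1/d_o + 1/d_i = 1/d_o − 1/(m·d_o) = (1 − 1/m)/d_o, so d_o = f(1 − 1/m) = (0.1200)(1 − 1/(-7.9)) = 0.135 m.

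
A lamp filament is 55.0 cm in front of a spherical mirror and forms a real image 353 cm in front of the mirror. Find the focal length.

Real image ⇒ d_i = +353 cm.
1/f = 1/d_o + 1/d_i = 1/(55.0) + 1/(353) = 0.02101, so f = 47.6 cm.
Since f is positive, the spherical mirror is concave.

f = 47.6 cm (concave)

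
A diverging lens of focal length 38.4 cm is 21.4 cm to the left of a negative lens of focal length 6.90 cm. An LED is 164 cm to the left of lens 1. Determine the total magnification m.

f₁ = −38.4 cm (diverging).
Lens 1: 1/d_i1 = 1/(-38.4) − 1/(164) = -0.03214, so d_i1 = -31.11 cm; m₁ = −d_i1/d_o1 = +0.1897.
d_o2 = 21.4 − (-31.11) = 52.51 cm.
f₂ = −6.90 cm (diverging).
Lens 2: 1/d_i2 = 1/(-6.90) − 1/(52.51) = -0.1640, so d_i2 = -6.099 cm; m₂ = −d_i2/d_o2 = +0.1161.
m = m₁·m₂ = (+0.1897)(+0.1161) = +0.0220.

m = +0.0220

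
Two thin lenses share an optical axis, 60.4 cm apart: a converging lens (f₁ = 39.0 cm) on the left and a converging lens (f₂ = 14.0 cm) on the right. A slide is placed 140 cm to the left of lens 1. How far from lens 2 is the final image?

Lens 1: 1/d_i1 = 1/f₁ − 1/d_o1 = 1/(39.0) − 1/(140) = 0.01850, so d_i1 = 54.06 cm.
The intermediate image is 54.06 cm to the right of lens 1, which is 60.4 − (54.06) = 6.340 cm to the left of lens 2, so d_o2 = +6.340 cm.
Lens 2: 1/d_i2 = 1/f₂ − 1/d_o2 = 1/(14.0) − 1/(6.340) = -0.08630, so d_i2 = -11.6 cm.
The final image is virtual, 11.6 cm to the left of lens 2 (overall magnification ≈ -0.71).

11.6 cm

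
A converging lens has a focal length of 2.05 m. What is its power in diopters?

P = +0.488 D

P = 1/f = 1/(2.05 m) = +0.488 D.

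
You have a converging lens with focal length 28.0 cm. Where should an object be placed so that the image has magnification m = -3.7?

35.6 cm

m = −d_i/d_o ⇒ d_i = −m·d_o.
1/f = 1/d_o + 1/d_i = 1/d_o − 1/(m·d_o) = (1 − 1/m)/d_o, so d_o = f(1 − 1/m) = (28.00)(1 − 1/(-3.7)) = 35.6 cm.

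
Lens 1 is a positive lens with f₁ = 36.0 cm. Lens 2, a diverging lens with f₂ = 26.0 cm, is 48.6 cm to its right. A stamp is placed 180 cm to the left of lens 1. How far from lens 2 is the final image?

3.16 cm

Lens 1: 1/d_i1 = 1/f₁ − 1/d_o1 = 1/(36.0) − 1/(180) = 0.02222, so d_i1 = 45.00 cm.
The intermediate image is 45.00 cm to the right of lens 1, which is 48.6 − (45.00) = 3.600 cm to the left of lens 2, so d_o2 = +3.600 cm.
Lens 2 is diverging, so f₂ = −26.0 cm.
Lens 2: 1/d_i2 = 1/f₂ − 1/d_o2 = 1/(-26.0) − 1/(3.600) = -0.3162, so d_i2 = -3.16 cm.
The final image is virtual, 3.16 cm to the left of lens 2 (overall magnification ≈ -0.22).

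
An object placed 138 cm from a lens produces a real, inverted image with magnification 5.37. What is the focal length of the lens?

f = 116 cm (converging)

m = −d_i/d_o ⇒ d_i = −m·d_o = −(-5.37)·(138) = 741.1 cm.
1/f = 1/d_o + 1/d_i = 1/(138) + 1/(741.1) = 0.008596, so f = 116 cm.
Since f is positive, the lens is converging.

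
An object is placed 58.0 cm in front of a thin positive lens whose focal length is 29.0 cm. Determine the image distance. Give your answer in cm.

Thin-lens equation: 1/q = 1/f − 1/p = 1/(29.00) − 1/(58.0) = 0.03448 − 0.01724 = 0.01724, so q = 58.0 cm.
The image is real, inverted and same size, on the far side of the lens.

58.0 cm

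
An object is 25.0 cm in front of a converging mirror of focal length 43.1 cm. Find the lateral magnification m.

1/d_i = 1/f − 1/d_o = 1/(43.10) − 1/(25.0) = -0.01680, so d_i = -59.53 cm.
m = −d_i/d_o = −(-59.53)/(25.0) = +2.38.
The image is virtual, upright and enlarged, behind the mirror.

m = +2.38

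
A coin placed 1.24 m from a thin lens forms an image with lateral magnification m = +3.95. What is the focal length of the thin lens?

m = −d_i/d_o ⇒ d_i = −m·d_o = −(+3.95)·(1.24) = -4.898 m.
1/f = 1/d_o + 1/d_i = 1/(1.24) + 1/(-4.898) = 0.6023, so f = 1.66 m.
Since f is positive, the thin lens is converging.

f = 1.66 m (converging)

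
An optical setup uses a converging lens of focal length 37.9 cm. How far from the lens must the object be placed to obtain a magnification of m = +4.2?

28.9 cm

m = −d_i/d_o ⇒ d_i = −m·d_o.
1/f = 1/d_o + 1/d_i = 1/d_o − 1/(m·d_o) = (1 − 1/m)/d_o, so d_o = f(1 − 1/m) = (37.90)(1 − 1/(+4.2)) = 28.9 cm.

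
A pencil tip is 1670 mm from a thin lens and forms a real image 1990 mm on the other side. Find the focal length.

Real image ⇒ d_i = +1990 mm.
1/f = 1/d_o + 1/d_i = 1/(1670) + 1/(1990) = 0.001101, so f = 908 mm.
Since f is positive, the thin lens is converging.

f = 908 mm (converging)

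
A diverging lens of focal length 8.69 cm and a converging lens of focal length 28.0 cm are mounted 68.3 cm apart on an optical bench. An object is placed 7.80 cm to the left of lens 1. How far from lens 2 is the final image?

Lens 1 is diverging, so f₁ = −8.69 cm.
Lens 1: 1/d_i1 = 1/f₁ − 1/d_o1 = 1/(-8.69) − 1/(7.80) = -0.2433, so d_i1 = -4.110 cm.
The intermediate image is 4.110 cm to the left of lens 1 (virtual), which is 68.3 − (-4.110) = 72.41 cm to the left of lens 2, so d_o2 = +72.41 cm.
Lens 2: 1/d_i2 = 1/f₂ − 1/d_o2 = 1/(28.0) − 1/(72.41) = 0.02190, so d_i2 = 45.7 cm.
The final image is real, 45.7 cm to the right of lens 2 (overall magnification ≈ -0.33).

45.7 cm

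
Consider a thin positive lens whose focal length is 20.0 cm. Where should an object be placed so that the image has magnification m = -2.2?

29.1 cm

m = −d_i/d_o ⇒ d_i = −m·d_o.
1/f = 1/d_o + 1/d_i = 1/d_o − 1/(m·d_o) = (1 − 1/m)/d_o, so d_o = f(1 − 1/m) = (20.00)(1 − 1/(-2.2)) = 29.1 cm.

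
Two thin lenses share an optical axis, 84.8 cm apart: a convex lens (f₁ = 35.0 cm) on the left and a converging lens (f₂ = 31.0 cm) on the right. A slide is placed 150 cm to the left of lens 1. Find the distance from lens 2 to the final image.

149 cm

Lens 1: 1/d_i1 = 1/f₁ − 1/d_o1 = 1/(35.0) − 1/(150) = 0.02190, so d_i1 = 45.65 cm.
The intermediate image is 45.65 cm to the right of lens 1, which is 84.8 − (45.65) = 39.15 cm to the left of lens 2, so d_o2 = +39.15 cm.
Lens 2: 1/d_i2 = 1/f₂ − 1/d_o2 = 1/(31.0) − 1/(39.15) = 0.006715, so d_i2 = 149 cm.
The final image is real, 149 cm to the right of lens 2 (overall magnification ≈ 1.2).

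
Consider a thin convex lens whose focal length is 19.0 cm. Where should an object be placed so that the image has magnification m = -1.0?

38.0 cm

m = −d_i/d_o ⇒ d_i = −m·d_o.
1/f = 1/d_o + 1/d_i = 1/d_o − 1/(m·d_o) = (1 − 1/m)/d_o, so d_o = f(1 − 1/m) = (19.00)(1 − 1/(-1.0)) = 38.0 cm.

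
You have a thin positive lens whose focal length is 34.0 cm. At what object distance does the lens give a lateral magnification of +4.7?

m = −d_i/d_o ⇒ d_i = −m·d_o.
1/f = 1/d_o + 1/d_i = 1/d_o − 1/(m·d_o) = (1 − 1/m)/d_o, so d_o = f(1 − 1/m) = (34.00)(1 − 1/(+4.7)) = 26.8 cm.

26.8 cm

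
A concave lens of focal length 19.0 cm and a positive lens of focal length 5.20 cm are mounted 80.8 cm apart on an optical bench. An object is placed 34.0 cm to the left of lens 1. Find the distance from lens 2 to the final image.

Lens 1 is diverging, so f₁ = −19.0 cm.
Lens 1: 1/d_i1 = 1/f₁ − 1/d_o1 = 1/(-19.0) − 1/(34.0) = -0.08204, so d_i1 = -12.19 cm.
The intermediate image is 12.19 cm to the left of lens 1 (virtual), which is 80.8 − (-12.19) = 92.99 cm to the left of lens 2, so d_o2 = +92.99 cm.
Lens 2: 1/d_i2 = 1/f₂ − 1/d_o2 = 1/(5.20) − 1/(92.99) = 0.1816, so d_i2 = 5.51 cm.
The final image is real, 5.51 cm to the right of lens 2 (overall magnification ≈ -0.021).

5.51 cm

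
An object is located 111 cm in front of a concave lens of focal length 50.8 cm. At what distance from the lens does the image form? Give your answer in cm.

For a concave lens, f = -50.8 cm.
Thin-lens equation: 1/v = 1/f − 1/u = 1/(-50.80) − 1/(111) = -0.01969 − 0.009009 = -0.02869, so v = -34.9 cm.
The image is virtual, upright and reduced, on the same side as the object.

34.9 cm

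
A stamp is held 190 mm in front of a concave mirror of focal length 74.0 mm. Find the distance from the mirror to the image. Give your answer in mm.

121 mm

Mirror equation: 1/d_i = 1/f − 1/d_o = 1/(74.00) − 1/(190) = 0.01351 − 0.005263 = 0.008250, so d_i = 121 mm.
The image is real, inverted and reduced, in front of the mirror.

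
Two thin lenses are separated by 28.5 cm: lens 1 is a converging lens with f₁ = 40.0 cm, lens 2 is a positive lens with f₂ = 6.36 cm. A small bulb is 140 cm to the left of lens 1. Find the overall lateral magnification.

m = -0.0751

Lens 1: 1/d_i1 = 1/(40.0) − 1/(140) = 0.01786, so d_i1 = 56.00 cm; m₁ = −d_i1/d_o1 = -0.4000.
d_o2 = 28.5 − (56.00) = -27.50 cm (virtual object).
Lens 2: 1/d_i2 = 1/(6.36) − 1/(-27.50) = 0.1936, so d_i2 = 5.165 cm; m₂ = −d_i2/d_o2 = +0.1878.
m = m₁·m₂ = (-0.4000)(+0.1878) = -0.0751.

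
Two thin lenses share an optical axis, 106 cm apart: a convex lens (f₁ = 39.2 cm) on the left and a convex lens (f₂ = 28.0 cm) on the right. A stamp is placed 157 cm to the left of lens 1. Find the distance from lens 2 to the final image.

58.4 cm

Lens 1: 1/d_i1 = 1/f₁ − 1/d_o1 = 1/(39.2) − 1/(157) = 0.01914, so d_i1 = 52.24 cm.
The intermediate image is 52.24 cm to the right of lens 1, which is 106 − (52.24) = 53.76 cm to the left of lens 2, so d_o2 = +53.76 cm.
Lens 2: 1/d_i2 = 1/f₂ − 1/d_o2 = 1/(28.0) − 1/(53.76) = 0.01711, so d_i2 = 58.4 cm.
The final image is real, 58.4 cm to the right of lens 2 (overall magnification ≈ 0.36).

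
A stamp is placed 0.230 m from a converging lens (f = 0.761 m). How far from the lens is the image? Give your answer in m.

0.330 m

Lens equation: 1/s_i = 1/f − 1/s_o = 1/(0.7610) − 1/(0.230) = 1.314 − 4.348 = -3.034, so s_i = -0.330 m.
The image is virtual, upright and enlarged, on the same side as the object.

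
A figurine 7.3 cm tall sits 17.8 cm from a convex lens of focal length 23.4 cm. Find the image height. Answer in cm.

1/d_i = 1/f − 1/d_o = 1/(23.40) − 1/(17.8) = -0.01344, so d_i = -74.38 cm.
m = −d_i/d_o = +4.179.
|h_i| = |m|·h_o = 4.179 × 7.3 = 30.5 cm. The image is virtual, upright and enlarged, on the same side as the object.

30.5 cm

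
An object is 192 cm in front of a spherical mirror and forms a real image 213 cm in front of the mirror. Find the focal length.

Real image ⇒ d_i = +213 cm.
1/f = 1/d_o + 1/d_i = 1/(192) + 1/(213) = 0.009903, so f = 101 cm.
Since f is positive, the spherical mirror is concave.

f = 101 cm (concave)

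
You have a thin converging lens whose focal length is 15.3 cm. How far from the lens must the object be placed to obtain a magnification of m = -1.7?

24.3 cm

m = −d_i/d_o ⇒ d_i = −m·d_o.
1/f = 1/d_o + 1/d_i = 1/d_o − 1/(m·d_o) = (1 − 1/m)/d_o, so d_o = f(1 − 1/m) = (15.30)(1 − 1/(-1.7)) = 24.3 cm.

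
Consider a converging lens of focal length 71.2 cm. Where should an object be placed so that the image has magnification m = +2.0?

m = −d_i/d_o ⇒ d_i = −m·d_o.
1/f = 1/d_o + 1/d_i = 1/d_o − 1/(m·d_o) = (1 − 1/m)/d_o, so d_o = f(1 − 1/m) = (71.20)(1 − 1/(+2.0)) = 35.6 cm.

35.6 cm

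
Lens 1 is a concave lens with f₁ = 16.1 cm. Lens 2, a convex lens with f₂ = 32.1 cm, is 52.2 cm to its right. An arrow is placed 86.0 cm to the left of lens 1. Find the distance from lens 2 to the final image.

62.7 cm

Lens 1 is diverging, so f₁ = −16.1 cm.
Lens 1: 1/d_i1 = 1/f₁ − 1/d_o1 = 1/(-16.1) − 1/(86.0) = -0.07374, so d_i1 = -13.56 cm.
The intermediate image is 13.56 cm to the left of lens 1 (virtual), which is 52.2 − (-13.56) = 65.76 cm to the left of lens 2, so d_o2 = +65.76 cm.
Lens 2: 1/d_i2 = 1/f₂ − 1/d_o2 = 1/(32.1) − 1/(65.76) = 0.01595, so d_i2 = 62.7 cm.
The final image is real, 62.7 cm to the right of lens 2 (overall magnification ≈ -0.15).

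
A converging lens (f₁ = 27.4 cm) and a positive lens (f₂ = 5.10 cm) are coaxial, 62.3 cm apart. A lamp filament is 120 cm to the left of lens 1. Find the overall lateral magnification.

m = +0.0696

Lens 1: 1/d_i1 = 1/(27.4) − 1/(120) = 0.02816, so d_i1 = 35.51 cm; m₁ = −d_i1/d_o1 = -0.2959.
d_o2 = 62.3 − (35.51) = 26.79 cm.
Lens 2: 1/d_i2 = 1/(5.10) − 1/(26.79) = 0.1588, so d_i2 = 6.299 cm; m₂ = −d_i2/d_o2 = -0.2351.
m = m₁·m₂ = (-0.2959)(-0.2351) = +0.0696.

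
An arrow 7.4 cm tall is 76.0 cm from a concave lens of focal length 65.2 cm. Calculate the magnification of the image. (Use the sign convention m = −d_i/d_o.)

m = +0.462

For a concave lens, f = -65.2 cm.
1/d_i = 1/f − 1/d_o = 1/(-65.20) − 1/(76.0) = -0.02850, so d_i = -35.09 cm.
m = −d_i/d_o = −(-35.09)/(76.0) = +0.462.
The image is virtual, upright and reduced, on the same side as the object.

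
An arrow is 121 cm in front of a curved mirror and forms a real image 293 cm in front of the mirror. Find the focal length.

f = 85.6 cm (concave)

Real image ⇒ d_i = +293 cm.
1/f = 1/d_o + 1/d_i = 1/(121) + 1/(293) = 0.01168, so f = 85.6 cm.
Since f is positive, the curved mirror is concave.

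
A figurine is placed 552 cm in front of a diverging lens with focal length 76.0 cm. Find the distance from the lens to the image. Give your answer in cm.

For a diverging lens, f = -76.0 cm.
Thin-lens equation: 1/v = 1/f − 1/u = 1/(-76.00) − 1/(552) = -0.01316 − 0.001812 = -0.01497, so v = -66.8 cm.
The image is virtual, upright and reduced, on the same side as the object.

66.8 cm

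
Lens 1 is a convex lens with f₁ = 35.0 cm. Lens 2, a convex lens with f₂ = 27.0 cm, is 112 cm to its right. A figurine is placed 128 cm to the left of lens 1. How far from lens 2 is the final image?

Lens 1: 1/d_i1 = 1/f₁ − 1/d_o1 = 1/(35.0) − 1/(128) = 0.02076, so d_i1 = 48.17 cm.
The intermediate image is 48.17 cm to the right of lens 1, which is 112 − (48.17) = 63.83 cm to the left of lens 2, so d_o2 = +63.83 cm.
Lens 2: 1/d_i2 = 1/f₂ − 1/d_o2 = 1/(27.0) − 1/(63.83) = 0.02137, so d_i2 = 46.8 cm.
The final image is real, 46.8 cm to the right of lens 2 (overall magnification ≈ 0.28).

46.8 cm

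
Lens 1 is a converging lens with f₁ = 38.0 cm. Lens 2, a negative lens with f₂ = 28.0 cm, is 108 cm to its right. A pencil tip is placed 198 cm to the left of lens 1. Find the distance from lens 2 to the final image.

19.2 cm

Lens 1: 1/d_i1 = 1/f₁ − 1/d_o1 = 1/(38.0) − 1/(198) = 0.02127, so d_i1 = 47.02 cm.
The intermediate image is 47.02 cm to the right of lens 1, which is 108 − (47.02) = 60.98 cm to the left of lens 2, so d_o2 = +60.98 cm.
Lens 2 is diverging, so f₂ = −28.0 cm.
Lens 2: 1/d_i2 = 1/f₂ − 1/d_o2 = 1/(-28.0) − 1/(60.98) = -0.05211, so d_i2 = -19.2 cm.
The final image is virtual, 19.2 cm to the left of lens 2 (overall magnification ≈ -0.075).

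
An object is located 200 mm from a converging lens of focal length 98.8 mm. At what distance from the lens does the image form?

195 mm

Lens equation: 1/d_i = 1/f − 1/d_o = 1/(98.80) − 1/(200) = 0.01012 − 0.005000 = 0.005121, so d_i = 195 mm.
The image is real, inverted and reduced, on the far side of the lens.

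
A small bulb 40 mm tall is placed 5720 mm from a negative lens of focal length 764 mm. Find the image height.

4.71 mm

For a negative lens, f = -764 mm.
1/d_i = 1/f − 1/d_o = 1/(-764.0) − 1/(5720) = -0.001484, so d_i = -674.0 mm.
m = −d_i/d_o = +0.1178.
|h_i| = |m|·h_o = 0.1178 × 40 = 4.71 mm. The image is virtual, upright and reduced, on the same side as the object.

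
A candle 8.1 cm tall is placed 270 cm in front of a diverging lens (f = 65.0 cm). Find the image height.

1.57 cm

For a diverging lens, f = -65.0 cm.
1/d_i = 1/f − 1/d_o = 1/(-65.00) − 1/(270) = -0.01909, so d_i = -52.39 cm.
m = −d_i/d_o = +0.1940.
|h_i| = |m|·h_o = 0.1940 × 8.1 = 1.57 cm. The image is virtual, upright and reduced, on the same side as the object.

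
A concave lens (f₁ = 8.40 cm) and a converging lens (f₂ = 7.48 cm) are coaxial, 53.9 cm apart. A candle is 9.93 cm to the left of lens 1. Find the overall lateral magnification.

m = -0.0673

f₁ = −8.40 cm (diverging).
Lens 1: 1/d_i1 = 1/(-8.40) − 1/(9.93) = -0.2198, so d_i1 = -4.551 cm; m₁ = −d_i1/d_o1 = +0.4583.
d_o2 = 53.9 − (-4.551) = 58.45 cm.
Lens 2: 1/d_i2 = 1/(7.48) − 1/(58.45) = 0.1166, so d_i2 = 8.578 cm; m₂ = −d_i2/d_o2 = -0.1468.
m = m₁·m₂ = (+0.4583)(-0.1468) = -0.0673.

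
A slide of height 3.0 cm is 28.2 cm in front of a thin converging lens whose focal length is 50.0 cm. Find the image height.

1/d_i = 1/f − 1/d_o = 1/(50.00) − 1/(28.2) = -0.01546, so d_i = -64.68 cm.
m = −d_i/d_o = +2.294.
|h_i| = |m|·h_o = 2.294 × 3.0 = 6.88 cm. The image is virtual, upright and enlarged, on the same side as the object.

6.88 cm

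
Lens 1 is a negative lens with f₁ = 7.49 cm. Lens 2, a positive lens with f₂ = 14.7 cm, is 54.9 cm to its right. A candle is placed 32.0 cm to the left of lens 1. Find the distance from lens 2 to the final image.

Lens 1 is diverging, so f₁ = −7.49 cm.
Lens 1: 1/d_i1 = 1/f₁ − 1/d_o1 = 1/(-7.49) − 1/(32.0) = -0.1648, so d_i1 = -6.069 cm.
The intermediate image is 6.069 cm to the left of lens 1 (virtual), which is 54.9 − (-6.069) = 60.97 cm to the left of lens 2, so d_o2 = +60.97 cm.
Lens 2: 1/d_i2 = 1/f₂ − 1/d_o2 = 1/(14.7) − 1/(60.97) = 0.05163, so d_i2 = 19.4 cm.
The final image is real, 19.4 cm to the right of lens 2 (overall magnification ≈ -0.060).

19.4 cm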